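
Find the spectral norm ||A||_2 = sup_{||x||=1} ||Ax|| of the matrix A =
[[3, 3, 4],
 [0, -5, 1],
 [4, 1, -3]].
||A||_2 ≈ 6.6724 (= sqrt(largest eigenvalue of A^T A))

||A||_2 = sigma_max(A) = sqrt(lambda_max(A^T A)). Form the symmetric matrix M = A^T A =
[[25, 13, 0],
 [13, 35, 4],
 [0, 4, 26]].
Its characteristic polynomial (trace, sum of principal 2x2 minors, determinant of M give the coefficients) is
  p(λ) = det(λ I - M) = λ^3 - 86λ^2 + 2250λ - 17956.
No integer candidate from the rational root theorem (±divisors of 17956) is a root, so the roots are irrational. The cubic discriminant is Δ = 31127584 > 0, so there are three distinct real roots. p(15) = -181 and p(16) = 124 have opposite signs, so a root lies in (15, 16); Newton's method refines it to λ ≈ 15.5616. p(25) = 169 and p(26) = -16 have opposite signs, so a root lies in (25, 26); Newton's method refines it to λ ≈ 25.9172. p(44) = -268 and p(45) = 269 have opposite signs, so a root lies in (44, 45); Newton's method refines it to λ ≈ 44.5212. Check (Vieta): the three roots sum to 86, matching tr M = 86.
So the eigenvalues of A^T A are ≈ 15.5616, 25.9172, 44.5212 (all ≥ 0, as they must be for A^T A). The largest is λ_max ≈ 44.5212, hence ||A||_2 = sqrt(λ_max) ≈ 6.6724.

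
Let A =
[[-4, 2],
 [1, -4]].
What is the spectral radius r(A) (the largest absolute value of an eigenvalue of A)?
r(A) = (8 + sqrt(8))/2 ≈ 5.4142

The eigenvalues of A are the roots of its characteristic polynomial. With M = A (coefficients from the trace and determinant):
  p(λ) = det(λ I - M) = λ^2 + 8λ + 14.
For λ^2 + 8λ + 14 the discriminant is 8. It is nonnegative but not a perfect square, so the roots are real and irrational: λ = (-8 ± sqrt(8))/2 ≈ -2.5858, -5.4142.
Thus the eigenvalues (to 4 decimals) are -2.5858 (modulus 2.5858); -5.4142 (modulus 5.4142). The spectral radius is the largest modulus: r(A) = (8 + sqrt(8))/2 ≈ 5.4142. (Cross-check: r(A) ≤ ||A||_2 ≈ 5.5311; equality holds whenever A is normal, though it can also hold for some non-normal A.)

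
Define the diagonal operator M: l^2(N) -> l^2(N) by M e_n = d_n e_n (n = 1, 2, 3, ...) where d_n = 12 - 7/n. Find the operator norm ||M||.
||M|| = 12

For a diagonal operator on l^2 with entries d_n, ||M|| = sup_n |d_n|. Here d_1 = 5, d_2 = 17/2, ..., and d_n = 12 - 7/n increases monotonically toward 12. All terms lie in [5, 12), so |d_n| = d_n and the supremum is the limit 12, which is not attained by any individual d_n. Hence ||M|| = 12.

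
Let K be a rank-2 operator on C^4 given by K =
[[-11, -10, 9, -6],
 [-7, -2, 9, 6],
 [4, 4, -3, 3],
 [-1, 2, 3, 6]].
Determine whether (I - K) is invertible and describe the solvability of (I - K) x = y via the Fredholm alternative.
(I - K) is invertible (det(I - K) = -193 ≠ 0), so for every y in C^4 the equation (I - K) x = y has a unique solution.

K has rank 2 and factors as K = U V^T = u1 v1^T + u2 v2^T with u1 = (-3, -3, 1, -1), v1 = (3, 2, -3, 0), u2 = (2, -2, -1, -2), v2 = (-1, -2, 0, -3) (multiplying out reproduces the displayed K). The nonzero eigenvalues of U V^T coincide with those of the 2 x 2 matrix G = V^T U = [[v1·u1, v1·u2], [v2·u1, v2·u2]] = [[-18, 5], [12, 8]], and by the Sylvester determinant identity det(I_4 - U V^T) = det(I_2 - V^T U) = det([[19, -5], [-12, -7]]) = (19)(-7) - (-5)(-12) = -193. (Direct check: I - K =
[[12, 10, -9, 6],
 [7, 3, -9, -6],
 [-4, -4, 4, -3],
 [1, -2, -3, -5]]
has determinant -193.) The finite-dimensional Fredholm alternative says: either (I - K) is invertible, or ker(I - K) ≠ {0} and then range(I - K) = ker((I - K)^*)^⊥, with dim ker(I - K) = dim ker((I - K)^*). Since det(I - K) ≠ 0, 1 is not an eigenvalue of K and ker(I - K) = {0}, so we are in the first case: for every y there is a unique x = (I - K)^(-1) y. (Explicitly, by the Woodbury identity, (I - U V^T)^(-1) = I + U (I_2 - G)^(-1) V^T.)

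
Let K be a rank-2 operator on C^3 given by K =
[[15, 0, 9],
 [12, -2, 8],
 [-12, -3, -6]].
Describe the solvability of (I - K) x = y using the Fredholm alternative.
(I - K) is invertible (det(I - K) = 18 ≠ 0), so for every y in C^3 the equation (I - K) x = y has a unique solution.

K has rank 2 and factors as K = U V^T = u1 v1^T + u2 v2^T with u1 = (2, 2, -1), v1 = (3, -3, 3), u2 = (-3, -2, 3), v2 = (-3, -2, -1) (multiplying out reproduces the displayed K). The nonzero eigenvalues of U V^T coincide with those of the 2 x 2 matrix G = V^T U = [[v1·u1, v1·u2], [v2·u1, v2·u2]] = [[-3, 6], [-9, 10]], and by the Sylvester determinant identity det(I_3 - U V^T) = det(I_2 - V^T U) = det([[4, -6], [9, -9]]) = (4)(-9) - (-6)(9) = 18. (Direct check: I - K =
[[-14, 0, -9],
 [-12, 3, -8],
 [12, 3, 7]]
has determinant 18.) The finite-dimensional Fredholm alternative says: either (I - K) is invertible, or ker(I - K) ≠ {0} and then range(I - K) = ker((I - K)^*)^⊥, with dim ker(I - K) = dim ker((I - K)^*). Since det(I - K) ≠ 0, 1 is not an eigenvalue of K and ker(I - K) = {0}, so we are in the first case: for every y there is a unique x = (I - K)^(-1) y. (Explicitly, by the Woodbury identity, (I - U V^T)^(-1) = I + U (I_2 - G)^(-1) V^T.)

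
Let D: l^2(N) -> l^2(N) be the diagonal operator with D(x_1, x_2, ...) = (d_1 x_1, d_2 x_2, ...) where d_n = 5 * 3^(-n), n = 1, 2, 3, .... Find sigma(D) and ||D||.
sigma(D) = {5 * 3^(-n) : n ≥ 1} ∪ {0}; ||D|| = 5/3

A bounded diagonal operator on l^2 with diagonal entries d_n has spectrum equal to the closure of {d_n : n ≥ 1}: every d_n is an eigenvalue (with eigenvector e_n), so {d_n} ⊂ sigma(D); the spectrum is closed, so its closure is too; and for lambda not in the closure, (D - lambda I) has bounded inverse (the diagonal entries 1/(d_n - lambda) are bounded). For our sequence d_n = 5 * 3^(-n), n = 1, 2, 3, ...:
  - {d_n} = {5 * 3^(-n) : n ≥ 1}; the only limit point is 0
  - closure = {5 * 3^(-n) : n ≥ 1} ∪ {0}
For the norm: a diagonal operator has ||D|| = sup_n |d_n|. Here d_n = 5 * 3^(-n) is positive and decreasing, so sup_n |d_n| = d_1 = 5/3. So ||D|| = 5/3.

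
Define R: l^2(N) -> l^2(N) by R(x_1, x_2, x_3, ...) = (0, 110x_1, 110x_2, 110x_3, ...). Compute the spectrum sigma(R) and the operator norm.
sigma(R) = closed disk {z in C : |z| ≤ 110}; ||R|| = 110

Note R = 110·U where U is the unit right shift (U x)_k = x_{k-1} (with x_0 := 0); so ||R|| = 110||U|| and sigma(R) = 110·sigma(U). ||R x||^2 = sum_{k≥1} |110x_k|^2 = 12100||x||^2, so ||R|| = 110 and sigma(R) ⊂ {|z| ≤ 110}. For any |lambda| < 110, the equation (R - lambda I) x = 0 forces x_1 = 0, then 110x_k = lambda x_{k+1} ⇒ x = 0, so R has no eigenvalues. But (R - lambda I) is not surjective for |lambda| < 110: solving (R - lambda I) x = e_1 would require x_n proportional to (lambda/110)^(-n), which is not in l^2. So every |lambda| < 110 lies in the residual spectrum. The boundary |lambda| = 110 is in the approximate point spectrum (the spectrum is closed). Hence sigma(R) is the closed disk of radius 110.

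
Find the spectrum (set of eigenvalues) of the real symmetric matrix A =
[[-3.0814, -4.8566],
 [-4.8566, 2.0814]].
sigma(A) ≈ {-6, 5}

A is real symmetric, so its spectrum consists of real eigenvalues. Expanding the characteristic polynomial of the displayed matrix gives
  det(λ I - A) = p(λ) = λ^2 + (1)λ + (-30).
Solving p(λ) = 0 yields eigenvalues ≈ -6, 5. (A is shown rounded to 4 decimals, so these recover the underlying integer eigenvalues to within that precision.)
Verification: the trace of A = -1 equals the sum of eigenvalues -1, and det(A) ≈ -30.0002 matches the eigenvalue product -30.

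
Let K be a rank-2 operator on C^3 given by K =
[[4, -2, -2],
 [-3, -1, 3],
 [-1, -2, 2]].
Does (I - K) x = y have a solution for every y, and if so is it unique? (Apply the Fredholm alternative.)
(I - K) is invertible (det(I - K) = -4 ≠ 0), so for every y in C^3 the equation (I - K) x = y has a unique solution.

K has rank 2 and factors as K = U V^T = u1 v1^T + u2 v2^T with u1 = (2, -1, 0), v1 = (1, -3, 1), u2 = (2, -2, -1), v2 = (1, 2, -2) (multiplying out reproduces the displayed K). The nonzero eigenvalues of U V^T coincide with those of the 2 x 2 matrix G = V^T U = [[v1·u1, v1·u2], [v2·u1, v2·u2]] = [[5, 7], [0, 0]], and by the Sylvester determinant identity det(I_3 - U V^T) = det(I_2 - V^T U) = det([[-4, -7], [0, 1]]) = (-4)(1) - (-7)(0) = -4. (Direct check: I - K =
[[-3, 2, 2],
 [3, 2, -3],
 [1, 2, -1]]
has determinant -4.) The finite-dimensional Fredholm alternative says: either (I - K) is invertible, or ker(I - K) ≠ {0} and then range(I - K) = ker((I - K)^*)^⊥, with dim ker(I - K) = dim ker((I - K)^*). Since det(I - K) ≠ 0, 1 is not an eigenvalue of K and ker(I - K) = {0}, so we are in the first case: for every y there is a unique x = (I - K)^(-1) y. (Explicitly, by the Woodbury identity, (I - U V^T)^(-1) = I + U (I_2 - G)^(-1) V^T.)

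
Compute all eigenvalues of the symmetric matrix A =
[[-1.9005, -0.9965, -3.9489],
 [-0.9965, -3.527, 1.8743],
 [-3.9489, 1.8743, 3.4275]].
sigma(A) ≈ {-4, 6} (-4 with multiplicity 2)

A is real symmetric, so its spectrum consists of real eigenvalues. Expanding the characteristic polynomial of the displayed matrix gives
  det(λ I - A) = p(λ) = λ^3 + (2)λ^2 + (-32)λ + (-95.9981).
Solving p(λ) = 0 yields eigenvalues ≈ -4, -4, 6. (A is shown rounded to 4 decimals, so these recover the underlying integer eigenvalues to within that precision.)
Verification: the trace of A = -2 equals the sum of eigenvalues -2, and det(A) ≈ 95.9981 matches the eigenvalue product 96.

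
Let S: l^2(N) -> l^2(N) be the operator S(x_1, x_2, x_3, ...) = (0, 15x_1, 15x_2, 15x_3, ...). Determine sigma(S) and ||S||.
sigma(S) = closed disk {z in C : |z| ≤ 15}; ||S|| = 15

Note S = 15·U where U is the unit right shift (U x)_k = x_{k-1} (with x_0 := 0); so ||S|| = 15||U|| and sigma(S) = 15·sigma(U). ||S x||^2 = sum_{k≥1} |15x_k|^2 = 225||x||^2, so ||S|| = 15 and sigma(S) ⊂ {|z| ≤ 15}. For any |lambda| < 15, the equation (S - lambda I) x = 0 forces x_1 = 0, then 15x_k = lambda x_{k+1} ⇒ x = 0, so S has no eigenvalues. But (S - lambda I) is not surjective for |lambda| < 15: solving (S - lambda I) x = e_1 would require x_n proportional to (lambda/15)^(-n), which is not in l^2. So every |lambda| < 15 lies in the residual spectrum. The boundary |lambda| = 15 is in the approximate point spectrum (the spectrum is closed). Hence sigma(S) is the closed disk of radius 15.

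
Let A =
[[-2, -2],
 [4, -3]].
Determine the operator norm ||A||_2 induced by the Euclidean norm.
||A||_2 = sqrt((33 + sqrt(305))/2) ≈ 5.0232 (= sqrt(largest eigenvalue of A^T A))

||A||_2 = sigma_max(A) = sqrt(lambda_max(A^T A)). Form the symmetric matrix M = A^T A =
[[20, -8],
 [-8, 13]].
Its characteristic polynomial (trace, determinant of M give the coefficients) is
  p(λ) = det(λ I - M) = λ^2 - 33λ + 196.
For λ^2 - 33λ + 196 the discriminant is 305. It is nonnegative but not a perfect square, so the roots are real and irrational: λ = (33 ± sqrt(305))/2 ≈ 25.2321, 7.7679.
So the eigenvalues of A^T A are ≈ 7.7679, 25.2321 (all ≥ 0, as they must be for A^T A). The largest is λ_max = (33 + sqrt(305))/2 ≈ 25.2321, hence ||A||_2 = sqrt(λ_max) = sqrt((33 + sqrt(305))/2) ≈ 5.0232.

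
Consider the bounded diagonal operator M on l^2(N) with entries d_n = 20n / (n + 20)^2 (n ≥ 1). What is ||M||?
||M|| = 1/4 (attained at n = 20)

For M diagonal, ||M|| = sup_n |d_n|. Treat f(x) = 20x / (x + 20)^2 for real x > 0. By the quotient rule, f'(x) = 20(20 - x)/(x + 20)^3, which is positive for x < 20 and negative for x > 20. So f has a unique maximum at x = 20, and since 20 is a positive integer, the supremum over n ≥ 1 is attained at n = 20: d_20 = 20·20/(20 + 20)^2 = 20·20/1600 = 1/4. Hence ||M|| = 1/4.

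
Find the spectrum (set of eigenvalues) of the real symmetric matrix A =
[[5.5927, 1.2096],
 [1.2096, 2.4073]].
sigma(A) ≈ {2, 6}

A is real symmetric, so its spectrum consists of real eigenvalues. Expanding the characteristic polynomial of the displayed matrix gives
  det(λ I - A) = p(λ) = λ^2 + (-8)λ + (12).
Solving p(λ) = 0 yields eigenvalues ≈ 2, 6. (A is shown rounded to 4 decimals, so these recover the underlying integer eigenvalues to within that precision.)
Verification: the trace of A = 8 equals the sum of eigenvalues 8, and det(A) ≈ 12.0002 matches the eigenvalue product 12.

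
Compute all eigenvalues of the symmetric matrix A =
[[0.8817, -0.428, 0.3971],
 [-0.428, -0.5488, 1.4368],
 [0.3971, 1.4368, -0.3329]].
sigma(A) ≈ {-2, 1} (1 with multiplicity 2)

A is real symmetric, so its spectrum consists of real eigenvalues. Expanding the characteristic polynomial of the displayed matrix gives
  det(λ I - A) = p(λ) = λ^3 + (0)λ^2 + (-3)λ + (2).
Solving p(λ) = 0 yields eigenvalues ≈ -2, 1, 1. (A is shown rounded to 4 decimals, so these recover the underlying integer eigenvalues to within that precision.)
Verification: the trace of A = 0 equals the sum of eigenvalues 0, and det(A) ≈ -2.0000 matches the eigenvalue product -2.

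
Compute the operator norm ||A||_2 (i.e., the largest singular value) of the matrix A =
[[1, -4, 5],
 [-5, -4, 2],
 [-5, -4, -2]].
||A||_2 ≈ 9.3603 (= sqrt(largest eigenvalue of A^T A))

||A||_2 = sigma_max(A) = sqrt(lambda_max(A^T A)). Form the symmetric matrix M = A^T A =
[[51, 36, 5],
 [36, 48, -20],
 [5, -20, 33]].
Its characteristic polynomial (trace, sum of principal 2x2 minors, determinant of M give the coefficients) is
  p(λ) = det(λ I - M) = λ^3 - 132λ^2 + 3994λ - 9216.
No integer candidate from the rational root theorem (±divisors of 9216) is a root, so the roots are irrational. The cubic discriminant is Δ = 23476772768 > 0, so there are three distinct real roots. p(2) = -1748 and p(3) = 1605 have opposite signs, so a root lies in (2, 3); Newton's method refines it to λ ≈ 2.512. p(41) = 1567 and p(42) = -228 have opposite signs, so a root lies in (41, 42); Newton's method refines it to λ ≈ 41.8734. p(87) = -2343 and p(88) = 1520 have opposite signs, so a root lies in (87, 88); Newton's method refines it to λ ≈ 87.6145. Check (Vieta): the three roots sum to 132, matching tr M = 132.
So the eigenvalues of A^T A are ≈ 2.512, 41.8734, 87.6145 (all ≥ 0, as they must be for A^T A). The largest is λ_max ≈ 87.6145, hence ||A||_2 = sqrt(λ_max) ≈ 9.3603.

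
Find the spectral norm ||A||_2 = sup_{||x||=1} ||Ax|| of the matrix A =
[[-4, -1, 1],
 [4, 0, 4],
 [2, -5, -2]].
||A||_2 ≈ 6.3156 (= sqrt(largest eigenvalue of A^T A))

||A||_2 = sigma_max(A) = sqrt(lambda_max(A^T A)). Form the symmetric matrix M = A^T A =
[[36, -6, 8],
 [-6, 26, 9],
 [8, 9, 21]].
Its characteristic polynomial (trace, sum of principal 2x2 minors, determinant of M give the coefficients) is
  p(λ) = det(λ I - M) = λ^3 - 83λ^2 + 2057λ - 13456.
No integer candidate from the rational root theorem (±divisors of 13456) is a root, so the roots are irrational. The cubic discriminant is Δ = 22181877 > 0, so there are three distinct real roots. p(10) = -186 and p(11) = 459 have opposite signs, so a root lies in (10, 11); Newton's method refines it to λ ≈ 10.2725. p(32) = 144 and p(33) = -25 have opposite signs, so a root lies in (32, 33); Newton's method refines it to λ ≈ 32.8403. p(39) = -157 and p(40) = 24 have opposite signs, so a root lies in (39, 40); Newton's method refines it to λ ≈ 39.8872. Check (Vieta): the three roots sum to 83, matching tr M = 83.
So the eigenvalues of A^T A are ≈ 10.2725, 32.8403, 39.8872 (all ≥ 0, as they must be for A^T A). The largest is λ_max ≈ 39.8872, hence ||A||_2 = sqrt(λ_max) ≈ 6.3156.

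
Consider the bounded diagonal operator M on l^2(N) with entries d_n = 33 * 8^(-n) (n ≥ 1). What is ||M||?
||M|| = 33/8 (attained at n = 1)

For M diagonal, ||M|| = sup_n |d_n|. The sequence d_n = 33 * 8^(-n) is positive and strictly decreasing (ratio 8^(-1) < 1), so the supremum is d_1 = 33/8. Hence ||M|| = 33/8.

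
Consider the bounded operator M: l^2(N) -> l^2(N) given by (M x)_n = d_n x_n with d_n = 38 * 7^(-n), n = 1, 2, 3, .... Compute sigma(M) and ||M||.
sigma(M) = {38 * 7^(-n) : n ≥ 1} ∪ {0}; ||M|| = 38/7

A bounded diagonal operator on l^2 with diagonal entries d_n has spectrum equal to the closure of {d_n : n ≥ 1}: every d_n is an eigenvalue (with eigenvector e_n), so {d_n} ⊂ sigma(M); the spectrum is closed, so its closure is too; and for lambda not in the closure, (M - lambda I) has bounded inverse (the diagonal entries 1/(d_n - lambda) are bounded). For our sequence d_n = 38 * 7^(-n), n = 1, 2, 3, ...:
  - {d_n} = {38 * 7^(-n) : n ≥ 1}; the only limit point is 0
  - closure = {38 * 7^(-n) : n ≥ 1} ∪ {0}
For the norm: a diagonal operator has ||M|| = sup_n |d_n|. Here d_n = 38 * 7^(-n) is positive and decreasing, so sup_n |d_n| = d_1 = 38/7. So ||M|| = 38/7.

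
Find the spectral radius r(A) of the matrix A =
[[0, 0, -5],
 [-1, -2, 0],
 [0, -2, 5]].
r(A) ≈ 4.6801

The eigenvalues of A are the roots of its characteristic polynomial. With M = A (coefficients from the trace, the sum of principal 2x2 minors, and det A):
  p(λ) = det(λ I - M) = λ^3 - 3λ^2 - 10λ + 10.
No integer candidate from the rational root theorem (±divisors of 10) is a root, so the roots are irrational. The cubic discriminant is Δ = 8680 > 0, so there are three distinct real roots. p(-3) = -14 and p(-2) = 10 have opposite signs, so a root lies in (-3, -2); Newton's method refines it to λ ≈ -2.526. p(0) = 10 and p(1) = -2 have opposite signs, so a root lies in (0, 1); Newton's method refines it to λ ≈ 0.8459. p(4) = -14 and p(5) = 10 have opposite signs, so a root lies in (4, 5); Newton's method refines it to λ ≈ 4.6801. Check (Vieta): the three roots sum to 3, matching tr M = 3.
Thus the eigenvalues (to 4 decimals) are -2.526 (modulus 2.526); 0.8459 (modulus 0.8459); 4.6801 (modulus 4.6801). The spectral radius is the largest modulus: r(A) ≈ 4.6801. (Cross-check: r(A) ≤ ||A||_2 ≈ 7.2293; equality holds whenever A is normal, though it can also hold for some non-normal A.)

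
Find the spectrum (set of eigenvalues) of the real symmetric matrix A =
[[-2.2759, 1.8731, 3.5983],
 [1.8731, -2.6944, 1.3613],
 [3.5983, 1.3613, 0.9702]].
sigma(A) ≈ {-5, -3, 4}

A is real symmetric, so its spectrum consists of real eigenvalues. Expanding the characteristic polynomial of the displayed matrix gives
  det(λ I - A) = p(λ) = λ^3 + (4)λ^2 + (-17)λ + (-60).
Solving p(λ) = 0 yields eigenvalues ≈ -5, -3, 4. (A is shown rounded to 4 decimals, so these recover the underlying integer eigenvalues to within that precision.)
Verification: the trace of A = -4 equals the sum of eigenvalues -4, and det(A) ≈ 59.9998 matches the eigenvalue product 60.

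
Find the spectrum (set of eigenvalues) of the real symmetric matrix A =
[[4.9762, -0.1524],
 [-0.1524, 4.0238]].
sigma(A) ≈ {4, 5}

A is real symmetric, so its spectrum consists of real eigenvalues. Expanding the characteristic polynomial of the displayed matrix gives
  det(λ I - A) = p(λ) = λ^2 + (-9)λ + (20).
Solving p(λ) = 0 yields eigenvalues ≈ 4, 5. (A is shown rounded to 4 decimals, so these recover the underlying integer eigenvalues to within that precision.)
Verification: the trace of A = 9 equals the sum of eigenvalues 9, and det(A) ≈ 20.0000 matches the eigenvalue product 20.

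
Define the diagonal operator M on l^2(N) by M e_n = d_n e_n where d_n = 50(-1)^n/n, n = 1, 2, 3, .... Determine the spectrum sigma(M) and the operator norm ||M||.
sigma(M) = {50(-1)^n/n : n ≥ 1} ∪ {0}; ||M|| = 50

A bounded diagonal operator on l^2 with diagonal entries d_n has spectrum equal to the closure of {d_n : n ≥ 1}: every d_n is an eigenvalue (with eigenvector e_n), so {d_n} ⊂ sigma(M); the spectrum is closed, so its closure is too; and for lambda not in the closure, (M - lambda I) has bounded inverse (the diagonal entries 1/(d_n - lambda) are bounded). For our sequence d_n = 50(-1)^n/n, n = 1, 2, 3, ...:
  - {d_n} = {50(-1)^n/n : n ≥ 1}; the only limit point is 0
  - closure = {50(-1)^n/n : n ≥ 1} ∪ {0}
For the norm: a diagonal operator has ||M|| = sup_n |d_n|. Here |d_n| = 50/n is decreasing, so sup_n |d_n| = |d_1| = 50. So ||M|| = 50.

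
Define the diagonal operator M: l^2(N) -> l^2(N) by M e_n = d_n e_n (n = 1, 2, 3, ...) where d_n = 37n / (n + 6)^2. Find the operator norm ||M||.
||M|| = 37/24 (attained at n = 6)

For M diagonal, ||M|| = sup_n |d_n|. Treat f(x) = 37x / (x + 6)^2 for real x > 0. By the quotient rule, f'(x) = 37(6 - x)/(x + 6)^3, which is positive for x < 6 and negative for x > 6. So f has a unique maximum at x = 6, and since 6 is a positive integer, the supremum over n ≥ 1 is attained at n = 6: d_6 = 37·6/(6 + 6)^2 = 37·6/144 = 37/24. Hence ||M|| = 37/24.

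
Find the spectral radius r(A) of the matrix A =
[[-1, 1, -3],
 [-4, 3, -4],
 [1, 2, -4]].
r(A) ≈ 3.1863

The eigenvalues of A are the roots of its characteristic polynomial. With M = A (coefficients from the trace, the sum of principal 2x2 minors, and det A):
  p(λ) = det(λ I - M) = λ^3 + 2λ^2 + 4λ - 17.
No integer candidate from the rational root theorem (±divisors of 17) is a root, so the roots are irrational. The cubic discriminant is Δ = -9899 < 0, so there is one real root and a complex-conjugate pair. p(1) = -10 and p(2) = 7 have opposite signs, so a root lies in (1, 2); Newton's method refines it to λ ≈ 1.6744. Dividing out (λ - (1.6744)) leaves approximately λ^2 + 3.6744λ + 10.1526. For λ^2 + 3.6744λ + 10.1526 the discriminant is -27.109. It is negative, so the remaining roots are the complex-conjugate pair λ ≈ -1.8372 ± 2.6033i. Their product equals the constant term, so |λ|^2 ≈ 10.1526 and |λ| ≈ 3.1863.
Thus the eigenvalues (to 4 decimals) are 1.6744 (modulus 1.6744); -1.8372 ± 2.6033i (modulus 3.1863). The spectral radius is the largest modulus: r(A) ≈ 3.1863. (Cross-check: r(A) ≤ ||A||_2 ≈ 7.8711; equality holds whenever A is normal, though it can also hold for some non-normal A.)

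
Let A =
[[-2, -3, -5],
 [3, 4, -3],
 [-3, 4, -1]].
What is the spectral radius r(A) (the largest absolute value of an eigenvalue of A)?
r(A) ≈ 5.606

The eigenvalues of A are the roots of its characteristic polynomial. With M = A (coefficients from the trace, the sum of principal 2x2 minors, and det A):
  p(λ) = det(λ I - M) = λ^3 - λ^2 - 4λ + 172.
No integer candidate from the rational root theorem (±divisors of 172) is a root, so the roots are irrational. The cubic discriminant is Δ = -785424 < 0, so there is one real root and a complex-conjugate pair. p(-6) = -56 and p(-5) = 42 have opposite signs, so a root lies in (-6, -5); Newton's method refines it to λ ≈ -5.473. Dividing out (λ - (-5.473)) leaves approximately λ^2 - 6.473λ + 31.4269. For λ^2 - 6.473λ + 31.4269 the discriminant is -83.8077. It is negative, so the remaining roots are the complex-conjugate pair λ ≈ 3.2365 ± 4.5773i. Their product equals the constant term, so |λ|^2 ≈ 31.4269 and |λ| ≈ 5.606.
Thus the eigenvalues (to 4 decimals) are -5.473 (modulus 5.473); 3.2365 ± 4.5773i (modulus 5.606). The spectral radius is the largest modulus: r(A) ≈ 5.606. (Cross-check: r(A) ≤ ||A||_2 ≈ 6.5375; equality holds whenever A is normal, though it can also hold for some non-normal A.)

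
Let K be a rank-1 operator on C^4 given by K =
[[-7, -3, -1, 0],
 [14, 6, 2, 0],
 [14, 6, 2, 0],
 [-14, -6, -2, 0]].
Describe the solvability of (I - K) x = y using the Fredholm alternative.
(I - K) is singular (det(I - K) = 0, i.e. 1 ∈ sigma(K)). (I - K) x = y is solvable iff y ⊥ ker((I - K)^*) = span{(-7, -3, -1, 0)}, i.e. iff -7y_1 - 3y_2 - y_3 = 0. When solvable, the solutions are x = y + c·(1, -2, -2, 2), c arbitrary (ker(I - K) = span{(1, -2, -2, 2)}, dimension 1).

K has rank 1, so it is an outer product K = u v^T: every row of K is a multiple of one row vector. Reading off the entries, u = (1, -2, -2, 2) and v = (-7, -3, -1, 0) (row i of K equals u_i·v^T). A rank-one matrix u v^T satisfies K u = u (v·u) and kills the (3)-dimensional subspace v^⊥, so its characteristic polynomial is lambda^3 (lambda - v·u) with v·u = tr K = 1. Hence the eigenvalues of I - K are 1 (multiplicity 3) and 1 - (1) = 0, so det(I - K) = 0. (Direct check: I - K =
[[8, 3, 1, 0],
 [-14, -5, -2, 0],
 [-14, -6, -1, 0],
 [14, 6, 2, 1]]
has determinant 0.) So 1 is an eigenvalue of K and (I - K) is not invertible. The finite-dimensional Fredholm alternative says: either (I - K) is invertible, or ker(I - K) ≠ {0} and then range(I - K) = ker((I - K)^*)^⊥, with dim ker(I - K) = dim ker((I - K)^*). We are in the second case, so we need both kernels. Kernel of I - K: (I - K) u = u - u (v·u) = u - u = 0, so ker(I - K) = span{u} = span{(1, -2, -2, 2)} (it is exactly 1-dimensional because rank(I - K) = 3). Kernel of the adjoint: K is real, so (I - K)^* = I - K^T = I - v u^T, and (I - v u^T) v = v - v (u·v) = 0; hence ker((I - K)^*) = span{v} = span{(-7, -3, -1, 0)}. Therefore (I - K) x = y is solvable iff <y, v> = 0, i.e. iff -7y_1 - 3y_2 - y_3 = 0. When this holds, K y = u (v·y) = 0, so (I - K) y = y and x = y is a particular solution; the full solution set is the line x = y + c·u = y + c·(1, -2, -2, 2), c ∈ C.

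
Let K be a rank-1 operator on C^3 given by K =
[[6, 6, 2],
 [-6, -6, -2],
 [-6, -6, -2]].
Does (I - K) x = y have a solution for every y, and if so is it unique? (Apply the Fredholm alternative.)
(I - K) is invertible (det(I - K) = 3 ≠ 0), so for every y in C^3 the equation (I - K) x = y has a unique solution.

K has rank 1, so it is an outer product K = u v^T: every row of K is a multiple of one row vector. Reading off the entries, u = (-2, 2, 2) and v = (-3, -3, -1) (row i of K equals u_i·v^T). A rank-one matrix u v^T satisfies K u = u (v·u) and kills the (2)-dimensional subspace v^⊥, so its characteristic polynomial is lambda^2 (lambda - v·u) with v·u = tr K = -2. Hence the eigenvalues of I - K are 1 (multiplicity 2) and 1 - (-2) = 3, so det(I - K) = 3. (Direct check: I - K =
[[-5, -6, -2],
 [6, 7, 2],
 [6, 6, 3]]
has determinant 3.) The finite-dimensional Fredholm alternative says: either (I - K) is invertible, or ker(I - K) ≠ {0} and then range(I - K) = ker((I - K)^*)^⊥, with dim ker(I - K) = dim ker((I - K)^*). Since det(I - K) ≠ 0, 1 is not an eigenvalue of K and ker(I - K) = {0}, so we are in the first case: for every y there is a unique x = (I - K)^(-1) y. Explicitly, by the Sherman–Morrison formula, (I - u v^T)^(-1) = I + u v^T/(1 - v·u), i.e. (I - K)^(-1) = I + K/(3).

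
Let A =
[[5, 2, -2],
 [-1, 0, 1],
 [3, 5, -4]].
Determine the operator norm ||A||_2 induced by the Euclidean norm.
||A||_2 ≈ 8.7673 (= sqrt(largest eigenvalue of A^T A))

||A||_2 = sigma_max(A) = sqrt(lambda_max(A^T A)). Form the symmetric matrix M = A^T A =
[[35, 25, -23],
 [25, 29, -24],
 [-23, -24, 21]].
Its characteristic polynomial (trace, sum of principal 2x2 minors, determinant of M give the coefficients) is
  p(λ) = det(λ I - M) = λ^3 - 85λ^2 + 629λ - 289.
No integer candidate from the rational root theorem (±divisors of 289) is a root, so the roots are irrational. The cubic discriminant is Δ = 1429014832 > 0, so there are three distinct real roots. p(0) = -289 and p(1) = 256 have opposite signs, so a root lies in (0, 1); Newton's method refines it to λ ≈ 0.492. p(7) = 292 and p(8) = -185 have opposite signs, so a root lies in (7, 8); Newton's method refines it to λ ≈ 7.6422. p(76) = -4469 and p(77) = 712 have opposite signs, so a root lies in (76, 77); Newton's method refines it to λ ≈ 76.8658. Check (Vieta): the three roots sum to 85, matching tr M = 85.
So the eigenvalues of A^T A are ≈ 0.492, 7.6422, 76.8658 (all ≥ 0, as they must be for A^T A). The largest is λ_max ≈ 76.8658, hence ||A||_2 = sqrt(λ_max) ≈ 8.7673.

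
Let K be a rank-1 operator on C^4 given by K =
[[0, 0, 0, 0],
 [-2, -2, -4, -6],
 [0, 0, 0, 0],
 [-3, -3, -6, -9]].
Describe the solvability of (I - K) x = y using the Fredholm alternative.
(I - K) is invertible (det(I - K) = 12 ≠ 0), so for every y in C^4 the equation (I - K) x = y has a unique solution.

K has rank 1, so it is an outer product K = u v^T: every row of K is a multiple of one row vector. Reading off the entries, u = (0, -2, 0, -3) and v = (1, 1, 2, 3) (row i of K equals u_i·v^T). A rank-one matrix u v^T satisfies K u = u (v·u) and kills the (3)-dimensional subspace v^⊥, so its characteristic polynomial is lambda^3 (lambda - v·u) with v·u = tr K = -11. Hence the eigenvalues of I - K are 1 (multiplicity 3) and 1 - (-11) = 12, so det(I - K) = 12. (Direct check: I - K =
[[1, 0, 0, 0],
 [2, 3, 4, 6],
 [0, 0, 1, 0],
 [3, 3, 6, 10]]
has determinant 12.) The finite-dimensional Fredholm alternative says: either (I - K) is invertible, or ker(I - K) ≠ {0} and then range(I - K) = ker((I - K)^*)^⊥, with dim ker(I - K) = dim ker((I - K)^*). Since det(I - K) ≠ 0, 1 is not an eigenvalue of K and ker(I - K) = {0}, so we are in the first case: for every y there is a unique x = (I - K)^(-1) y. Explicitly, by the Sherman–Morrison formula, (I - u v^T)^(-1) = I + u v^T/(1 - v·u), i.e. (I - K)^(-1) = I + K/(12).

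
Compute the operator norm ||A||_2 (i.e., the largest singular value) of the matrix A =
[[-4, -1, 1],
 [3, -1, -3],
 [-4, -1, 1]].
||A||_2 = sqrt((55 + sqrt(1857))/2) ≈ 7.0033 (= sqrt(largest eigenvalue of A^T A))

||A||_2 = sigma_max(A) = sqrt(lambda_max(A^T A)). Form the symmetric matrix M = A^T A =
[[41, 5, -17],
 [5, 3, 1],
 [-17, 1, 11]].
Its characteristic polynomial (trace, sum of principal 2x2 minors, determinant of M give the coefficients) is
  p(λ) = det(λ I - M) = λ^3 - 55λ^2 + 292λ.
The constant term is 0, so λ = 0 is a root. Dividing out λ leaves p(λ) = λ(λ^2 - 55λ + 292). For λ^2 - 55λ + 292 the discriminant is 1857. It is nonnegative but not a perfect square, so the roots are real and irrational: λ = (55 ± sqrt(1857))/2 ≈ 49.0465, 5.9535.
So the eigenvalues of A^T A are ≈ 0, 5.9535, 49.0465 (all ≥ 0, as they must be for A^T A). The largest is λ_max = (55 + sqrt(1857))/2 ≈ 49.0465, hence ||A||_2 = sqrt(λ_max) = sqrt((55 + sqrt(1857))/2) ≈ 7.0033.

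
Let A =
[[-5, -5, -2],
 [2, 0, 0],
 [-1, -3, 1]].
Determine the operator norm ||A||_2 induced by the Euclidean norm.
||A||_2 ≈ 7.8921 (= sqrt(largest eigenvalue of A^T A))

||A||_2 = sigma_max(A) = sqrt(lambda_max(A^T A)). Form the symmetric matrix M = A^T A =
[[30, 28, 9],
 [28, 34, 7],
 [9, 7, 5]].
Its characteristic polynomial (trace, sum of principal 2x2 minors, determinant of M give the coefficients) is
  p(λ) = det(λ I - M) = λ^3 - 69λ^2 + 426λ - 484.
No integer candidate from the rational root theorem (±divisors of 484) is a root, so the roots are irrational. The cubic discriminant is Δ = 168534324 > 0, so there are three distinct real roots. p(1) = -126 and p(2) = 100 have opposite signs, so a root lies in (1, 2); Newton's method refines it to λ ≈ 1.4862. p(5) = 46 and p(6) = -196 have opposite signs, so a root lies in (5, 6); Newton's method refines it to λ ≈ 5.2285. p(62) = -980 and p(63) = 2540 have opposite signs, so a root lies in (62, 63); Newton's method refines it to λ ≈ 62.2853. Check (Vieta): the three roots sum to 69, matching tr M = 69.
So the eigenvalues of A^T A are ≈ 1.4862, 5.2285, 62.2853 (all ≥ 0, as they must be for A^T A). The largest is λ_max ≈ 62.2853, hence ||A||_2 = sqrt(λ_max) ≈ 7.8921.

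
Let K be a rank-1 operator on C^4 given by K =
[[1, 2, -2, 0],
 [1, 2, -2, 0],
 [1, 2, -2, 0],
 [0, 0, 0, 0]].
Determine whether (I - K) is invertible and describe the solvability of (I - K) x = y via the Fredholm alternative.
(I - K) is singular (det(I - K) = 0, i.e. 1 ∈ sigma(K)). (I - K) x = y is solvable iff y ⊥ ker((I - K)^*) = span{(1, 2, -2, 0)}, i.e. iff y_1 + 2y_2 - 2y_3 = 0. When solvable, the solutions are x = y + c·(1, 1, 1, 0), c arbitrary (ker(I - K) = span{(1, 1, 1, 0)}, dimension 1).

K has rank 1, so it is an outer product K = u v^T: every row of K is a multiple of one row vector. Reading off the entries, u = (1, 1, 1, 0) and v = (1, 2, -2, 0) (row i of K equals u_i·v^T). A rank-one matrix u v^T satisfies K u = u (v·u) and kills the (3)-dimensional subspace v^⊥, so its characteristic polynomial is lambda^3 (lambda - v·u) with v·u = tr K = 1. Hence the eigenvalues of I - K are 1 (multiplicity 3) and 1 - (1) = 0, so det(I - K) = 0. (Direct check: I - K =
[[0, -2, 2, 0],
 [-1, -1, 2, 0],
 [-1, -2, 3, 0],
 [0, 0, 0, 1]]
has determinant 0.) So 1 is an eigenvalue of K and (I - K) is not invertible. The finite-dimensional Fredholm alternative says: either (I - K) is invertible, or ker(I - K) ≠ {0} and then range(I - K) = ker((I - K)^*)^⊥, with dim ker(I - K) = dim ker((I - K)^*). We are in the second case, so we need both kernels. Kernel of I - K: (I - K) u = u - u (v·u) = u - u = 0, so ker(I - K) = span{u} = span{(1, 1, 1, 0)} (it is exactly 1-dimensional because rank(I - K) = 3). Kernel of the adjoint: K is real, so (I - K)^* = I - K^T = I - v u^T, and (I - v u^T) v = v - v (u·v) = 0; hence ker((I - K)^*) = span{v} = span{(1, 2, -2, 0)}. Therefore (I - K) x = y is solvable iff <y, v> = 0, i.e. iff y_1 + 2y_2 - 2y_3 = 0. When this holds, K y = u (v·y) = 0, so (I - K) y = y and x = y is a particular solution; the full solution set is the line x = y + c·u = y + c·(1, 1, 1, 0), c ∈ C.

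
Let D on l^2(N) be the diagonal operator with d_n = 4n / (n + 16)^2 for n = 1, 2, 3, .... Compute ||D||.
||D|| = 1/16 (attained at n = 16)

For D diagonal, ||D|| = sup_n |d_n|. Treat f(x) = 4x / (x + 16)^2 for real x > 0. By the quotient rule, f'(x) = 4(16 - x)/(x + 16)^3, which is positive for x < 16 and negative for x > 16. So f has a unique maximum at x = 16, and since 16 is a positive integer, the supremum over n ≥ 1 is attained at n = 16: d_16 = 4·16/(16 + 16)^2 = 4·16/1024 = 1/16. Hence ||D|| = 1/16.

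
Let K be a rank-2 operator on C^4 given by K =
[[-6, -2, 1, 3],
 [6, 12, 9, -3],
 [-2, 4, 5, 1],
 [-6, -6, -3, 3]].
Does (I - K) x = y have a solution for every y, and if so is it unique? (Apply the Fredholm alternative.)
(I - K) is invertible (det(I - K) = -41 ≠ 0), so for every y in C^4 the equation (I - K) x = y has a unique solution.

K has rank 2 and factors as K = U V^T = u1 v1^T + u2 v2^T with u1 = (2, 3, 3, 0), v1 = (0, 2, 2, 0), u2 = (3, -3, 1, 3), v2 = (-2, -2, -1, 1) (multiplying out reproduces the displayed K). The nonzero eigenvalues of U V^T coincide with those of the 2 x 2 matrix G = V^T U = [[v1·u1, v1·u2], [v2·u1, v2·u2]] = [[12, -4], [-13, 2]], and by the Sylvester determinant identity det(I_4 - U V^T) = det(I_2 - V^T U) = det([[-11, 4], [13, -1]]) = (-11)(-1) - (4)(13) = -41. (Direct check: I - K =
[[7, 2, -1, -3],
 [-6, -11, -9, 3],
 [2, -4, -4, -1],
 [6, 6, 3, -2]]
has determinant -41.) The finite-dimensional Fredholm alternative says: either (I - K) is invertible, or ker(I - K) ≠ {0} and then range(I - K) = ker((I - K)^*)^⊥, with dim ker(I - K) = dim ker((I - K)^*). Since det(I - K) ≠ 0, 1 is not an eigenvalue of K and ker(I - K) = {0}, so we are in the first case: for every y there is a unique x = (I - K)^(-1) y. (Explicitly, by the Woodbury identity, (I - U V^T)^(-1) = I + U (I_2 - G)^(-1) V^T.)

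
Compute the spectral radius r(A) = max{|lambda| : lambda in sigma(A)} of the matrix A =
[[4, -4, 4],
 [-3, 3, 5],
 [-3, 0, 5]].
r(A) ≈ 7.4028

The eigenvalues of A are the roots of its characteristic polynomial. With M = A (coefficients from the trace, the sum of principal 2x2 minors, and det A):
  p(λ) = det(λ I - M) = λ^3 - 12λ^2 + 47λ - 96.
No integer candidate from the rational root theorem (±divisors of 96) is a root, so the roots are irrational. The cubic discriminant is Δ = -34988 < 0, so there is one real root and a complex-conjugate pair. p(7) = -12 and p(8) = 24 have opposite signs, so a root lies in (7, 8); Newton's method refines it to λ ≈ 7.4028. Dividing out (λ - (7.4028)) leaves approximately λ^2 - 4.5972λ + 12.968. For λ^2 - 4.5972λ + 12.968 the discriminant is -30.7381. It is negative, so the remaining roots are the complex-conjugate pair λ ≈ 2.2986 ± 2.7721i. Their product equals the constant term, so |λ|^2 ≈ 12.968 and |λ| ≈ 3.6011.
Thus the eigenvalues (to 4 decimals) are 7.4028 (modulus 7.4028); 2.2986 ± 2.7721i (modulus 3.6011). The spectral radius is the largest modulus: r(A) ≈ 7.4028. (Cross-check: r(A) ≤ ||A||_2 ≈ 8.5446; equality holds whenever A is normal, though it can also hold for some non-normal A.)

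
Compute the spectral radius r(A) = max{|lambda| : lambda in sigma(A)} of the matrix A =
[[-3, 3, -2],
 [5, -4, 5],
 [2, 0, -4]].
r(A) ≈ 6.0976

The eigenvalues of A are the roots of its characteristic polynomial. With M = A (coefficients from the trace, the sum of principal 2x2 minors, and det A):
  p(λ) = det(λ I - M) = λ^3 + 11λ^2 + 29λ - 26.
No integer candidate from the rational root theorem (±divisors of 26) is a root, so the roots are irrational. The cubic discriminant is Δ = -24915 < 0, so there is one real root and a complex-conjugate pair. p(0) = -26 and p(1) = 15 have opposite signs, so a root lies in (0, 1); Newton's method refines it to λ ≈ 0.6993. Dividing out (λ - (0.6993)) leaves approximately λ^2 + 11.6993λ + 37.1811. For λ^2 + 11.6993λ + 37.1811 the discriminant is -11.8511. It is negative, so the remaining roots are the complex-conjugate pair λ ≈ -5.8496 ± 1.7213i. Their product equals the constant term, so |λ|^2 ≈ 37.1811 and |λ| ≈ 6.0976.
Thus the eigenvalues (to 4 decimals) are 0.6993 (modulus 0.6993); -5.8496 ± 1.7213i (modulus 6.0976). The spectral radius is the largest modulus: r(A) ≈ 6.0976. (Cross-check: r(A) ≤ ||A||_2 ≈ 9.4031; equality holds whenever A is normal, though it can also hold for some non-normal A.)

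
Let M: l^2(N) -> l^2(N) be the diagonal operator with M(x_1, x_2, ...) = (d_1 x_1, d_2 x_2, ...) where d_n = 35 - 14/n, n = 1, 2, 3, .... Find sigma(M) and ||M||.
sigma(M) = {35 - 14/n : n ≥ 1} ∪ {35}; ||M|| = 35

A bounded diagonal operator on l^2 with diagonal entries d_n has spectrum equal to the closure of {d_n : n ≥ 1}: every d_n is an eigenvalue (with eigenvector e_n), so {d_n} ⊂ sigma(M); the spectrum is closed, so its closure is too; and for lambda not in the closure, (M - lambda I) has bounded inverse (the diagonal entries 1/(d_n - lambda) are bounded). For our sequence d_n = 35 - 14/n, n = 1, 2, 3, ...:
  - {d_n} = {35 - 14/n : n ≥ 1}; the only limit point is 35
  - closure = {35 - 14/n : n ≥ 1} ∪ {35}
For the norm: a diagonal operator has ||M|| = sup_n |d_n|. Here d_n = 35 - 14/n increases monotonically from d_1 = 21 toward 35, with all terms in [21, 35); so sup_n |d_n| = 35 (the supremum is the limit, not attained). So ||M|| = 35.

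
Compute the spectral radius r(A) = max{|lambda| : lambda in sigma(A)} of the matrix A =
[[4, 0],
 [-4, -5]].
r(A) = 5

The eigenvalues of A are the roots of its characteristic polynomial. With M = A (coefficients from the trace and determinant):
  p(λ) = det(λ I - M) = λ^2 + λ - 20.
For λ^2 + λ - 20 the discriminant is 81. It is a perfect square (9^2), so the roots are rational: λ = (-1 ± 9)/2 = 4, -5.
Thus the eigenvalues (to 4 decimals) are 4 (modulus 4); -5 (modulus 5). The spectral radius is the largest modulus: r(A) = 5. (Cross-check: r(A) ≤ ||A||_2 ≈ 6.986; equality holds whenever A is normal, though it can also hold for some non-normal A.)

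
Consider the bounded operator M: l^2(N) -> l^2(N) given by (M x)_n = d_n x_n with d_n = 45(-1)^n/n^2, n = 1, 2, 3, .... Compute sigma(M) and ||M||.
sigma(M) = {45(-1)^n/n^2 : n ≥ 1} ∪ {0}; ||M|| = 45

A bounded diagonal operator on l^2 with diagonal entries d_n has spectrum equal to the closure of {d_n : n ≥ 1}: every d_n is an eigenvalue (with eigenvector e_n), so {d_n} ⊂ sigma(M); the spectrum is closed, so its closure is too; and for lambda not in the closure, (M - lambda I) has bounded inverse (the diagonal entries 1/(d_n - lambda) are bounded). For our sequence d_n = 45(-1)^n/n^2, n = 1, 2, 3, ...:
  - {d_n} = {45(-1)^n/n^2 : n ≥ 1}; the only limit point is 0
  - closure = {45(-1)^n/n^2 : n ≥ 1} ∪ {0}
For the norm: a diagonal operator has ||M|| = sup_n |d_n|. Here |d_n| = 45/n^2 is decreasing, so sup_n |d_n| = |d_1| = 45. So ||M|| = 45.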